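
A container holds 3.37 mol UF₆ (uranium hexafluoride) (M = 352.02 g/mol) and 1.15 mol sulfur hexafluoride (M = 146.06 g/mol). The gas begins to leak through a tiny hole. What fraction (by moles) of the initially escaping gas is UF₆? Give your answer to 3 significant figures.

0.654

The effusion rate of species i is ∝ p_i/√M_i ∝ n_i/√M_i.
Mole fraction of UF₆ in the effusate = (n_UF₆/√M_UF₆) / (n_UF₆/√M_UF₆ + n_SF₆/√M_SF₆)
= (3.37/√352.02) / (3.37/√352.02 + 1.15/√146.06) = 0.1796/(0.1796 + 0.09516) = 0.654.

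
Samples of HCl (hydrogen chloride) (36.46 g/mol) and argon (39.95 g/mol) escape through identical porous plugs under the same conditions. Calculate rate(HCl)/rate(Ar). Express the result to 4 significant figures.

Since effusion rate ∝ 1/√M, rate_HCl/rate_Ar = √(M_Ar/M_HCl) = √(39.95/36.46) = √1.096 = 1.047.

1.047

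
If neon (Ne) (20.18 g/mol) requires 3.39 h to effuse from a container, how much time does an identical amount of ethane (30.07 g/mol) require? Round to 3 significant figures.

By Graham's law, t_C₂H₆/t_Ne = √(M_C₂H₆/M_Ne) = √(30.07/20.18) = √1.490 = 1.221.
So the time for C₂H₆ is 3.39 × 1.221 = 4.14 h.

4.14 h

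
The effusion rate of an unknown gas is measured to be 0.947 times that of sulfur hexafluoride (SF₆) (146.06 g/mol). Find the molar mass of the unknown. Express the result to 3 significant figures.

From Graham's law, rate_X/rate_SF₆ = √(M_SF₆/M_X).
0.947 = √(146.06/M_X)
M_X = 146.06 / 0.947² = 146.06 / 0.8968 = 163 g/mol

163 g/mol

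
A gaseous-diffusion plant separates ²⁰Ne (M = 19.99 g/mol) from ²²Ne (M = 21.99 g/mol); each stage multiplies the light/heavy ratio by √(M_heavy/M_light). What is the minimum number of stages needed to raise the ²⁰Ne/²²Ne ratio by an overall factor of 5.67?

37

Per stage α = (21.99/19.99)^(1/2) = 1.10005^0.5, giving ln α = 0.04768.
Need α^N ≥ 5.67 ⇒ N ≥ ln(5.67) / ln α = 1.735 / 0.04768 = 36.39.
Minimum whole number of stages: N = 37.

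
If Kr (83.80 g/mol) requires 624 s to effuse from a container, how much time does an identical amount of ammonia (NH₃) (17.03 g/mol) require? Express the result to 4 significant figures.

By Graham's law, t_NH₃/t_Kr = √(M_NH₃/M_Kr) = √(17.03/83.80) = √0.2032 = 0.4508.
So the time for NH₃ is 624 × 0.4508 = 281.3 s.

281.3 s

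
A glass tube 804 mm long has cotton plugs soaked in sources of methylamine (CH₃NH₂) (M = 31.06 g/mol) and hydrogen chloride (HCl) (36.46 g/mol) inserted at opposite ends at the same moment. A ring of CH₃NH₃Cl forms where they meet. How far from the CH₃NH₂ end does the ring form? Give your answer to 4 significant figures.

In equal time, each gas travels a distance ∝ its rate ∝ 1/√M, so d_CH₃NH₂/d_HCl = √(M_HCl/M_CH₃NH₂) = √(36.46/31.06) = 1.083.
With d_CH₃NH₂ + d_HCl = 804 mm, d_HCl = 804/(1 + 1.083) = 385.9 mm.
d_CH₃NH₂ = 804 − 385.9 = 418.1 mm.

418.1 mm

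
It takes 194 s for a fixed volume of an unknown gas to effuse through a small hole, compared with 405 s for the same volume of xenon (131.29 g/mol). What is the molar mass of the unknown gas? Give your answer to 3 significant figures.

30.1 g/mol

Graham's law gives t_X/t_Xe = √(M_X/M_Xe).
194/405 = 0.4790 = √(M_X/131.29)
M_X = 131.29 × 0.4790² = 131.29 × 0.2295 = 30.1 g/mol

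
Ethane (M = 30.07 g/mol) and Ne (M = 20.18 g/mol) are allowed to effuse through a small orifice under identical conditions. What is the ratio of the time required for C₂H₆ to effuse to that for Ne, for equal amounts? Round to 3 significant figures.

Since effusion rate ∝ 1/√M, t_C₂H₆/t_Ne = √(M_C₂H₆/M_Ne) = √(30.07/20.18) = √1.490 = 1.22.

1.22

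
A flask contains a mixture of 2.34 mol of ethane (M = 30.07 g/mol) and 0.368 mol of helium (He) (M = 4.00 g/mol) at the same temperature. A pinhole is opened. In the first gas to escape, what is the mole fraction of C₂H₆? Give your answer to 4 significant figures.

Effusion rate of each component ∝ n_i/√M_i (partial pressure × 1/√M).
Mole fraction of C₂H₆ in the effusate = (n_C₂H₆/√M_C₂H₆) / (n_C₂H₆/√M_C₂H₆ + n_He/√M_He)
= (2.34/√30.07) / (2.34/√30.07 + 0.368/√4.00) = 0.4267/(0.4267 + 0.1840) = 0.6987.

0.6987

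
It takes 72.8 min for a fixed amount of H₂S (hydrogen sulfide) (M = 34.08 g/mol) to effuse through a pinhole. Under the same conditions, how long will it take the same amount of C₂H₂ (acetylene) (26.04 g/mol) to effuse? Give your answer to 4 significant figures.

63.64 min

By Graham's law, t_C₂H₂/t_H₂S = √(M_C₂H₂/M_H₂S) = √(26.04/34.08) = √0.7641 = 0.8741.
So the time for C₂H₂ is 72.8 × 0.8741 = 63.64 min.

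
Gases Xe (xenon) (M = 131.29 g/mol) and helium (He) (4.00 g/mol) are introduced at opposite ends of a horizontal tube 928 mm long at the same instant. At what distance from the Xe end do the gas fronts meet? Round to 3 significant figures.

Graham's law gives d_Xe/d_He = rate_Xe/rate_He = √(M_He/M_Xe) = √(4.00/131.29) = 0.1745.
With d_Xe + d_He = 928 mm, d_He = 928/(1 + 0.1745) = 790.1 mm.
d_Xe = 928 − 790.1 = 138 mm.

138 mm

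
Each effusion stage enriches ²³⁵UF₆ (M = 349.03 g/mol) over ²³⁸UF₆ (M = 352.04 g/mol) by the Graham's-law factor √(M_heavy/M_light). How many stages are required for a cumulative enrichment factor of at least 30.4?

796

Single-stage factor α = √(352.04/349.03), so ln α = ½ ln(1.00862) = 0.004293.
Need α^N ≥ 30.4 ⇒ N ≥ ln(30.4) / ln α = 3.414 / 0.004293 = 795.27.
So at least 796 stages are needed.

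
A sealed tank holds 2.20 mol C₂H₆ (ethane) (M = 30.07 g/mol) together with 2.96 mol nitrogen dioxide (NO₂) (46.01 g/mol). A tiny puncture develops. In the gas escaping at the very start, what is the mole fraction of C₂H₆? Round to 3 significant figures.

0.479

The effusion rate of species i is ∝ p_i/√M_i ∝ n_i/√M_i.
So x_C₂H₆ in the escaping gas = (n_C₂H₆/√M_C₂H₆) / Σ(n_i/√M_i)
= (2.20/√30.07) / (2.20/√30.07 + 2.96/√46.01) = 0.4012/(0.4012 + 0.4364) = 0.479.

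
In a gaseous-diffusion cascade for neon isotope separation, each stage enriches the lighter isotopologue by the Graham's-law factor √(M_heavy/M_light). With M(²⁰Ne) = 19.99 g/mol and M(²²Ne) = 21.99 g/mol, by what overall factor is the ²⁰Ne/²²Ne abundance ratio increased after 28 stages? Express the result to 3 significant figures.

The single-stage factor is √(M_heavy/M_light), so 28 stages give [√(21.99/19.99)]^28 = (21.99/19.99)^(28/2).
= 1.10005^14 = 3.80.

3.80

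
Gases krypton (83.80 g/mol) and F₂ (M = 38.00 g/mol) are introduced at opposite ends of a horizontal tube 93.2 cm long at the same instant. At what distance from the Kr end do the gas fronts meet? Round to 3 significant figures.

Graham's law gives d_Kr/d_F₂ = rate_Kr/rate_F₂ = √(M_F₂/M_Kr) = √(38.00/83.80) = 0.6734.
With d_Kr + d_F₂ = 93.2 cm, d_F₂ = 93.2/(1 + 0.6734) = 55.70 cm.
d_Kr = 93.2 − 55.70 = 37.5 cm.

37.5 cm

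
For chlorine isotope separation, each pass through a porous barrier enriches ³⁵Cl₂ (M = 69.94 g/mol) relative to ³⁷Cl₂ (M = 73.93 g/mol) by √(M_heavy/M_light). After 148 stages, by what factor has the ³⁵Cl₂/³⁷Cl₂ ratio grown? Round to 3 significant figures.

Overall factor = α^148 with α = √(73.93/69.94), i.e. (73.93/69.94)^(148/2).
= 1.05705^74 = 60.7.

60.7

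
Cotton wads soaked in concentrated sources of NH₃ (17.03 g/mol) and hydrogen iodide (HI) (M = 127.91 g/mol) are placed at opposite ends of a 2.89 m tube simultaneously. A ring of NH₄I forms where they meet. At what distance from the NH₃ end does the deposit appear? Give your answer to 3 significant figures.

Graham's law gives d_NH₃/d_HI = rate_NH₃/rate_HI = √(M_HI/M_NH₃) = √(127.91/17.03) = 2.741.
With d_NH₃ + d_HI = 2.89 m, d_HI = 2.89/(1 + 2.741) = 0.7726 m.
d_NH₃ = 2.89 − 0.7726 = 2.12 m.

2.12 m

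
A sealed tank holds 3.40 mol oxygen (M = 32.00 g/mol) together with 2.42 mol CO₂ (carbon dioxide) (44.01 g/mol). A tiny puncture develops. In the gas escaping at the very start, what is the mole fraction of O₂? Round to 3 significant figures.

Each component's effusion rate ∝ (its partial pressure)·(1/√M) ∝ n_i/√M_i.
So x_O₂ in the escaping gas = (n_O₂/√M_O₂) / Σ(n_i/√M_i)
= (3.40/√32.00) / (3.40/√32.00 + 2.42/√44.01) = 0.6010/(0.6010 + 0.3648) = 0.622.

0.622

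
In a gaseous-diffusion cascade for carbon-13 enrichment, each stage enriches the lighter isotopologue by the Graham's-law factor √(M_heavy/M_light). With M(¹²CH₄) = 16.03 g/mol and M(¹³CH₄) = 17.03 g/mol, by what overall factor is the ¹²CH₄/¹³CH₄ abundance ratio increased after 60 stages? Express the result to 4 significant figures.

6.144

Overall factor = α^60 with α = √(17.03/16.03), i.e. (17.03/16.03)^(60/2).
= 1.06238^30 = 6.144.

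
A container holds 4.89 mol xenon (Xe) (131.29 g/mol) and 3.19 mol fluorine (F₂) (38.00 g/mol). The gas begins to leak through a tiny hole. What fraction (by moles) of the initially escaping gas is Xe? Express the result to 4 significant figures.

Rate_i ∝ x_i/√M_i (Graham's law weighted by mole fraction), so the effusate composition follows n_i/√M_i.
So x_Xe in the escaping gas = (n_Xe/√M_Xe) / Σ(n_i/√M_i)
= (4.89/√131.29) / (4.89/√131.29 + 3.19/√38.00) = 0.4268/(0.4268 + 0.5175) = 0.4520.

0.4520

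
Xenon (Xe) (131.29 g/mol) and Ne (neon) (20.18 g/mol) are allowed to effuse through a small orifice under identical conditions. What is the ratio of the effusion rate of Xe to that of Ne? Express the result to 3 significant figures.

0.392

Graham's law gives rate_Xe/rate_Ne = √(M_Ne/M_Xe) = √(20.18/131.29) = √0.1537 = 0.392.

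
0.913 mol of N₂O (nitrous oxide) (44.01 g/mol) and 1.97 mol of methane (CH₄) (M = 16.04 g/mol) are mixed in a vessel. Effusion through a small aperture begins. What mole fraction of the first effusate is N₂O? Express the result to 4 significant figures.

0.2186

Effusion rate of each component ∝ n_i/√M_i (partial pressure × 1/√M).
Mole fraction of N₂O in the effusate = (n_N₂O/√M_N₂O) / (n_N₂O/√M_N₂O + n_CH₄/√M_CH₄)
= (0.913/√44.01) / (0.913/√44.01 + 1.97/√16.04) = 0.1376/(0.1376 + 0.4919) = 0.2186.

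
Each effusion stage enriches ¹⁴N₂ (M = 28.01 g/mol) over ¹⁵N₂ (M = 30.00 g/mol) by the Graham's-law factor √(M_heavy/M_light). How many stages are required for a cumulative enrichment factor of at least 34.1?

With α = √(30.00/28.01) per stage, ln α = ½ ln(1.07105) = 0.03432.
Need α^N ≥ 34.1 ⇒ N ≥ ln(34.1) / ln α = 3.529 / 0.03432 = 102.84.
So at least 103 stages are needed.

103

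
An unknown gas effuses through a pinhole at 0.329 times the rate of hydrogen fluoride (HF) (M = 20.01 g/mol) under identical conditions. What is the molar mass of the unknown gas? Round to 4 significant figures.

By Graham's law, rate_X/rate_HF = √(M_HF/M_X).
0.329 = √(20.01/M_X)
M_X = 20.01 / 0.329² = 20.01 / 0.1082 = 184.9 g/mol

184.9 g/mol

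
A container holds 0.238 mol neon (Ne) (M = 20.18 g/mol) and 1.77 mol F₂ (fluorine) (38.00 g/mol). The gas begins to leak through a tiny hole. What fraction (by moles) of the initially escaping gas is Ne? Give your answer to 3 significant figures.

0.156

Rate_i ∝ x_i/√M_i (Graham's law weighted by mole fraction), so the effusate composition follows n_i/√M_i.
x_Ne(eff) = (n_Ne/√M_Ne) / (n_Ne/√M_Ne + n_F₂/√M_F₂)
= (0.238/√20.18) / (0.238/√20.18 + 1.77/√38.00) = 0.05298/(0.05298 + 0.2871) = 0.156.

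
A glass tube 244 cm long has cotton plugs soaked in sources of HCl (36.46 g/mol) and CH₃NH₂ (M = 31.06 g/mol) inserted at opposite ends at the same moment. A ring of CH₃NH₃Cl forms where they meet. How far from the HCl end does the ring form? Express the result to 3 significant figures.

117 cm

Distances travelled in equal time are proportional to diffusion rates, so d_HCl/d_CH₃NH₂ = √(M_CH₃NH₂/M_HCl) = √(31.06/36.46) = 0.9230.
With d_HCl + d_CH₃NH₂ = 244 cm, d_CH₃NH₂ = 244/(1 + 0.9230) = 126.9 cm.
d_HCl = 244 − 126.9 = 117 cm.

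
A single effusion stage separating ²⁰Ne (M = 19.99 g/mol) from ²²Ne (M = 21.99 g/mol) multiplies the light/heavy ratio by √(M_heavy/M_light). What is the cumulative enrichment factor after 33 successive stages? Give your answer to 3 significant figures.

Each stage multiplies the ratio by α = √(21.99/19.99), so after 33 stages the overall factor is α^33 = (21.99/19.99)^(33/2).
= 1.10005^(33/2) = 4.82.

4.82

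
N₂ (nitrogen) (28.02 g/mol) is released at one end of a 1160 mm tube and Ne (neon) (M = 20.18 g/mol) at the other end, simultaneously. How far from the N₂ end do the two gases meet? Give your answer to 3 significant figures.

Distances travelled in equal time are proportional to diffusion rates, so d_N₂/d_Ne = √(M_Ne/M_N₂) = √(20.18/28.02) = 0.8486.
With d_N₂ + d_Ne = 1160 mm, d_Ne = 1160/(1 + 0.8486) = 627.5 mm.
d_N₂ = 1160 − 627.5 = 533 mm.

533 mm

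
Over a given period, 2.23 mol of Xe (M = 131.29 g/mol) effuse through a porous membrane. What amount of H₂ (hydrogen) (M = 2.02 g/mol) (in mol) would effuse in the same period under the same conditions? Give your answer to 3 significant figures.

18.0 mol

Graham's law gives rate_H₂/rate_Xe = √(M_Xe/M_H₂) = √(131.29/2.02) = √65.00 = 8.062.
So the amount for H₂ is 2.23 × 8.062 = 18.0 mol.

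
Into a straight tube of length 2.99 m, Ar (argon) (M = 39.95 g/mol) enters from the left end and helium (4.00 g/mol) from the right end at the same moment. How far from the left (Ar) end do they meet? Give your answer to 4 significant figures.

The fronts meet when d_Ar + d_He = L with d_Ar/d_He = √(M_He/M_Ar) (Graham's law). Here √(M_He/M_Ar) = √(4.00/39.95) = 0.3164.
With d_Ar + d_He = 2.99 m, d_He = 2.99/(1 + 0.3164) = 2.271 m.
d_Ar = 2.99 − 2.271 = 0.7187 m.

0.7187 m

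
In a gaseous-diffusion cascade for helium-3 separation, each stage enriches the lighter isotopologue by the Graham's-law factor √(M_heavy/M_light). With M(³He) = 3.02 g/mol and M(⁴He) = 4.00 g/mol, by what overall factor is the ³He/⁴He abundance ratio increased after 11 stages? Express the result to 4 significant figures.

The single-stage factor is √(M_heavy/M_light), so 11 stages give [√(4.00/3.02)]^11 = (4.00/3.02)^(11/2).
= 1.32450^(11/2) = 4.691.

4.691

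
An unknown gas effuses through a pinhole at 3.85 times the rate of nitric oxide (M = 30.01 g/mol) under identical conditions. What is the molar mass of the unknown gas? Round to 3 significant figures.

From Graham's law, rate_X/rate_NO = √(M_NO/M_X).
3.85 = √(30.01/M_X)
M_X = 30.01 / 3.85² = 30.01 / 14.82 = 2.02 g/mol

2.02 g/mol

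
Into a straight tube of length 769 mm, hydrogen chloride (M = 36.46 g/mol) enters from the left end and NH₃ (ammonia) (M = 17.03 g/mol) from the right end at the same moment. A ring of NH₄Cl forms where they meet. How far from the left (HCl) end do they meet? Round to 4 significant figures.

The fronts meet when d_HCl + d_NH₃ = L with d_HCl/d_NH₃ = √(M_NH₃/M_HCl) (Graham's law). Here √(M_NH₃/M_HCl) = √(17.03/36.46) = 0.6834.
With d_HCl + d_NH₃ = 769 mm, d_NH₃ = 769/(1 + 0.6834) = 456.8 mm.
d_HCl = 769 − 456.8 = 312.2 mm.

312.2 mm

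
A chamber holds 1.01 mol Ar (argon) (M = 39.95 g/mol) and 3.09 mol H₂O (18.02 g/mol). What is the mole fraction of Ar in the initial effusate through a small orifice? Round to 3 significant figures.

0.180

The effusion rate of species i is ∝ p_i/√M_i ∝ n_i/√M_i.
So x_Ar in the escaping gas = (n_Ar/√M_Ar) / Σ(n_i/√M_i)
= (1.01/√39.95) / (1.01/√39.95 + 3.09/√18.02) = 0.1598/(0.1598 + 0.7279) = 0.180.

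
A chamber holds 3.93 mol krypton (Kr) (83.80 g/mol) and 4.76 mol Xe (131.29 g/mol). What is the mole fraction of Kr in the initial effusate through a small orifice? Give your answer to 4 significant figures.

Rate_i ∝ x_i/√M_i (Graham's law weighted by mole fraction), so the effusate composition follows n_i/√M_i.
So x_Kr in the escaping gas = (n_Kr/√M_Kr) / Σ(n_i/√M_i)
= (3.93/√83.80) / (3.93/√83.80 + 4.76/√131.29) = 0.4293/(0.4293 + 0.4154) = 0.5082.

0.5082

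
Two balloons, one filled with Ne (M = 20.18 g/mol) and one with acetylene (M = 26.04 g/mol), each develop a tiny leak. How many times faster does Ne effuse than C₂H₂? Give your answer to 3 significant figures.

Graham's law gives rate_Ne/rate_C₂H₂ = √(M_C₂H₂/M_Ne) = √(26.04/20.18) = √1.290 = 1.14.

1.14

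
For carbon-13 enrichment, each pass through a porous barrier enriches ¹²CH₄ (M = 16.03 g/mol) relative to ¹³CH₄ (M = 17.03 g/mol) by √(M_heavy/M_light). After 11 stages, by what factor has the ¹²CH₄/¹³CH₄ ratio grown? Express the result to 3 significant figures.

The single-stage factor is √(M_heavy/M_light), so 11 stages give [√(17.03/16.03)]^11 = (17.03/16.03)^(11/2).
= 1.06238^(11/2) = 1.39.

1.39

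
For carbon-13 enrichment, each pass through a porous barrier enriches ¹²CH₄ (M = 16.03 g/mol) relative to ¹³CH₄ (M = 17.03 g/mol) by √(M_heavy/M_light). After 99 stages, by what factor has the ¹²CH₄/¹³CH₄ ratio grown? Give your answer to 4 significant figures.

19.99

The single-stage factor is √(M_heavy/M_light), so 99 stages give [√(17.03/16.03)]^99 = (17.03/16.03)^(99/2).
= 1.06238^(99/2) = 19.99.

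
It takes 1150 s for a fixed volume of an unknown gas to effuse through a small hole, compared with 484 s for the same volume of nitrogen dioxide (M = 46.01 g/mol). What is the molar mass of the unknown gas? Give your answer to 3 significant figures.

Using Graham's law: t_X/t_NO₂ = √(M_X/M_NO₂).
1150/484 = 2.376 = √(M_X/46.01)
M_X = 46.01 × 2.376² = 46.01 × 5.646 = 260 g/mol

260 g/mol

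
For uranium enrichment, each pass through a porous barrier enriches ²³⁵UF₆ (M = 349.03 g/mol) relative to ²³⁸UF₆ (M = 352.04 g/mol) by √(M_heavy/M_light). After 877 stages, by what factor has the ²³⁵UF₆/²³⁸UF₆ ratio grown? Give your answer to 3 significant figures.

Overall factor = α^877 with α = √(352.04/349.03), i.e. (352.04/349.03)^(877/2).
= 1.00862^(877/2) = 43.2.

43.2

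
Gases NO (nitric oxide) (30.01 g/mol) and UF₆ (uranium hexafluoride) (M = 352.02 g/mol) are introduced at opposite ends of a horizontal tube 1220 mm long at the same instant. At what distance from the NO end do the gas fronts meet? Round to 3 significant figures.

944 mm

In equal time, each gas travels a distance ∝ its rate ∝ 1/√M, so d_NO/d_UF₆ = √(M_UF₆/M_NO) = √(352.02/30.01) = 3.425.
With d_NO + d_UF₆ = 1220 mm, d_UF₆ = 1220/(1 + 3.425) = 275.7 mm.
d_NO = 1220 − 275.7 = 944 mm.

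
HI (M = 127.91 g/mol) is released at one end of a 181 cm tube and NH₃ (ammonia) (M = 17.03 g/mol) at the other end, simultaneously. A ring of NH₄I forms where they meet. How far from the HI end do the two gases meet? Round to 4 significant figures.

The fronts meet when d_HI + d_NH₃ = L with d_HI/d_NH₃ = √(M_NH₃/M_HI) (Graham's law). Here √(M_NH₃/M_HI) = √(17.03/127.91) = 0.3649.
With d_HI + d_NH₃ = 181 cm, d_NH₃ = 181/(1 + 0.3649) = 132.6 cm.
d_HI = 181 − 132.6 = 48.39 cm.

48.39 cm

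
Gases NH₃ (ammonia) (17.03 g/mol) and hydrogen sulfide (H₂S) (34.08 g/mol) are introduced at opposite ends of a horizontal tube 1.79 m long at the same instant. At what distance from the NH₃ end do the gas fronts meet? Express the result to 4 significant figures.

1.049 m

Distances travelled in equal time are proportional to diffusion rates, so d_NH₃/d_H₂S = √(M_H₂S/M_NH₃) = √(34.08/17.03) = 1.415.
With d_NH₃ + d_H₂S = 1.79 m, d_H₂S = 1.79/(1 + 1.415) = 0.7413 m.
d_NH₃ = 1.79 − 0.7413 = 1.049 m.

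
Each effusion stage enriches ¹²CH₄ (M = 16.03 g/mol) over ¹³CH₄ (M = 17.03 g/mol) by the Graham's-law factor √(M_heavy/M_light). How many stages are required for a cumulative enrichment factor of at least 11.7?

82

With α = √(17.03/16.03) per stage, ln α = ½ ln(1.06238) = 0.03026.
Need α^N ≥ 11.7 ⇒ N ≥ ln(11.7) / ln α = 2.460 / 0.03026 = 81.29.
Minimum whole number of stages: N = 82.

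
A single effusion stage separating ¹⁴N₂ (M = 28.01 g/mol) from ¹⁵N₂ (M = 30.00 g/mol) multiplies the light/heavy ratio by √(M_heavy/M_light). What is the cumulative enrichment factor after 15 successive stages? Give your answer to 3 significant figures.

1.67

Overall factor = α^15 with α = √(30.00/28.01), i.e. (30.00/28.01)^(15/2).
= 1.07105^(15/2) = 1.67.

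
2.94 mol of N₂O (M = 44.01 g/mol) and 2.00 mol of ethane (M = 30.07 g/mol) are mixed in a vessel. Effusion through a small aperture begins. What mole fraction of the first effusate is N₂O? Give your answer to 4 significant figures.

0.5486

Rate_i ∝ x_i/√M_i (Graham's law weighted by mole fraction), so the effusate composition follows n_i/√M_i.
Mole fraction of N₂O in the effusate = (n_N₂O/√M_N₂O) / (n_N₂O/√M_N₂O + n_C₂H₆/√M_C₂H₆)
= (2.94/√44.01) / (2.94/√44.01 + 2.00/√30.07) = 0.4432/(0.4432 + 0.3647) = 0.5486.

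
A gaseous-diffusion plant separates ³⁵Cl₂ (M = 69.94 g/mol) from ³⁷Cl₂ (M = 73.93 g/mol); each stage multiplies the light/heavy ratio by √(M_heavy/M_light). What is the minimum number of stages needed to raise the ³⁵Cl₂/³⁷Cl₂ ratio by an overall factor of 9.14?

With α = √(73.93/69.94) per stage, ln α = ½ ln(1.05705) = 0.02774.
Need α^N ≥ 9.14 ⇒ N ≥ ln(9.14) / ln α = 2.213 / 0.02774 = 79.76.
Rounding up, N = 80 stages.

80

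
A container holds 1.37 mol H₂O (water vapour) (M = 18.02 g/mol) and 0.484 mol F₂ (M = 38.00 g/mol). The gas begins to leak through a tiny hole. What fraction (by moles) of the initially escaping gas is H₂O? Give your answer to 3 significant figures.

0.804

Effusion rate of each component ∝ n_i/√M_i (partial pressure × 1/√M).
So x_H₂O in the escaping gas = (n_H₂O/√M_H₂O) / Σ(n_i/√M_i)
= (1.37/√18.02) / (1.37/√18.02 + 0.484/√38.00) = 0.3227/(0.3227 + 0.07852) = 0.804.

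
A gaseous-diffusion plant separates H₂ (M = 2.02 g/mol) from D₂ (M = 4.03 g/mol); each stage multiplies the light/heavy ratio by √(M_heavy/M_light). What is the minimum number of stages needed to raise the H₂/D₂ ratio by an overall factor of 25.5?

Single-stage factor α = √(4.03/2.02), so ln α = ½ ln(1.99505) = 0.3453.
Need α^N ≥ 25.5 ⇒ N ≥ ln(25.5) / ln α = 3.239 / 0.3453 = 9.38.
Minimum whole number of stages: N = 10.

10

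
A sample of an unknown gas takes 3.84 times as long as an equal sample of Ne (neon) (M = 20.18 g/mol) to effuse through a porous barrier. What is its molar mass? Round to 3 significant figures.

298 g/mol

Using Graham's law: t_X/t_Ne = √(M_X/M_Ne).
3.84 = √(M_X/20.18)
M_X = 20.18 × 3.84² = 20.18 × 14.75 = 298 g/mol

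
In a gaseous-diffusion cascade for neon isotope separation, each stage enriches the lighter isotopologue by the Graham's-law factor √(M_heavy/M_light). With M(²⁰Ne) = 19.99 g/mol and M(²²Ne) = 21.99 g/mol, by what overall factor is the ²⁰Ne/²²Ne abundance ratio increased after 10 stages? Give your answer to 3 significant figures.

The single-stage factor is √(M_heavy/M_light), so 10 stages give [√(21.99/19.99)]^10 = (21.99/19.99)^(10/2).
= 1.10005^5 = 1.61.

1.61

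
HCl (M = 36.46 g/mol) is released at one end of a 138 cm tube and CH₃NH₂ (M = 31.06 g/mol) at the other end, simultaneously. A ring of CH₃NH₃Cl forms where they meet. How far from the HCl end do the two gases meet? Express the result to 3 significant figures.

66.2 cm

Graham's law gives d_HCl/d_CH₃NH₂ = rate_HCl/rate_CH₃NH₂ = √(M_CH₃NH₂/M_HCl) = √(31.06/36.46) = 0.9230.
With d_HCl + d_CH₃NH₂ = 138 cm, d_CH₃NH₂ = 138/(1 + 0.9230) = 71.76 cm.
d_HCl = 138 − 71.76 = 66.2 cm.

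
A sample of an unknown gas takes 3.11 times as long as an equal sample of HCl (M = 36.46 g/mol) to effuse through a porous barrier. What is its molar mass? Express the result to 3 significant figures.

353 g/mol

From Graham's law, t_X/t_HCl = √(M_X/M_HCl).
3.11 = √(M_X/36.46)
M_X = 36.46 × 3.11² = 36.46 × 9.672 = 353 g/mol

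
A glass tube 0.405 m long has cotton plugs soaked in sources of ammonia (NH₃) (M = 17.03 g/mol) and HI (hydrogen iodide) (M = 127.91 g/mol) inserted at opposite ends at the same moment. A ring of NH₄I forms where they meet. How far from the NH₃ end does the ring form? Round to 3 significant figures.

The fronts meet when d_NH₃ + d_HI = L with d_NH₃/d_HI = √(M_HI/M_NH₃) (Graham's law). Here √(M_HI/M_NH₃) = √(127.91/17.03) = 2.741.
With d_NH₃ + d_HI = 0.405 m, d_HI = 0.405/(1 + 2.741) = 0.1083 m.
d_NH₃ = 0.405 − 0.1083 = 0.297 m.

0.297 m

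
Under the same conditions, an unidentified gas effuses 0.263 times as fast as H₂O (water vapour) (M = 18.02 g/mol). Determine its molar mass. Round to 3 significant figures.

By Graham's law, rate_X/rate_H₂O = √(M_H₂O/M_X).
0.263 = √(18.02/M_X)
M_X = 18.02 / 0.263² = 18.02 / 0.06917 = 261 g/mol

261 g/mol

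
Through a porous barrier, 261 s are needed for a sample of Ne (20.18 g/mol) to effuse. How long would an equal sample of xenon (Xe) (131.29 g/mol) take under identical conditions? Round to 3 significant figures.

666 s

From Graham's law, t_Xe/t_Ne = √(M_Xe/M_Ne) = √(131.29/20.18) = √6.506 = 2.551.
So the time for Xe is 261 × 2.551 = 666 s.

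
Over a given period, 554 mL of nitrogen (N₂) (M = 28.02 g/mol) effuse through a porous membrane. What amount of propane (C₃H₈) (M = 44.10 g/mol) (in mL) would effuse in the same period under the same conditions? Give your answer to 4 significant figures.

Since effusion rate ∝ 1/√M, rate_C₃H₈/rate_N₂ = √(M_N₂/M_C₃H₈) = √(28.02/44.10) = √0.6354 = 0.7971.
So the volume for C₃H₈ is 554 × 0.7971 = 441.6 mL.

441.6 mL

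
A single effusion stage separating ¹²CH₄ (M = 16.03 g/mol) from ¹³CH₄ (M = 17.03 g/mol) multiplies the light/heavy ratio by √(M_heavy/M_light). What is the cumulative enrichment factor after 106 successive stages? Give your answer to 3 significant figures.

24.7

Overall factor = α^106 with α = √(17.03/16.03), i.e. (17.03/16.03)^(106/2).
= 1.06238^53 = 24.7.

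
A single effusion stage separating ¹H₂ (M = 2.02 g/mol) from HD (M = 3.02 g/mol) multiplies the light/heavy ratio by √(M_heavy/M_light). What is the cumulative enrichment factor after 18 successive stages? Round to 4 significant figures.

The single-stage factor is √(M_heavy/M_light), so 18 stages give [√(3.02/2.02)]^18 = (3.02/2.02)^(18/2).
= 1.49505^9 = 37.32.

37.32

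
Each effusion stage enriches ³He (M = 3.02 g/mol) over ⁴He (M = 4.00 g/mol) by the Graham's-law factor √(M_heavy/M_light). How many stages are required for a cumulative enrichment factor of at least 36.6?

26

With α = √(4.00/3.02) per stage, ln α = ½ ln(1.32450) = 0.1405.
Need α^N ≥ 36.6 ⇒ N ≥ ln(36.6) / ln α = 3.600 / 0.1405 = 25.62.
Minimum whole number of stages: N = 26.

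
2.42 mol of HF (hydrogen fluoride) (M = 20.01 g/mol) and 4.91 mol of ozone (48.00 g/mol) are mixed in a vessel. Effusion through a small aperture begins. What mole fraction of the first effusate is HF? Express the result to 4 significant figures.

0.4329

Each component's effusion rate ∝ (its partial pressure)·(1/√M) ∝ n_i/√M_i.
So x_HF in the escaping gas = (n_HF/√M_HF) / Σ(n_i/√M_i)
= (2.42/√20.01) / (2.42/√20.01 + 4.91/√48.00) = 0.5410/(0.5410 + 0.7087) = 0.4329.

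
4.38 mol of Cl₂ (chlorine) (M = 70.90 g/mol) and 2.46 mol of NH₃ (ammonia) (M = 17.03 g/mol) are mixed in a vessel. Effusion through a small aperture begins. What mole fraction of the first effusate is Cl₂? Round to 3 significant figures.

0.466

The effusion rate of species i is ∝ p_i/√M_i ∝ n_i/√M_i.
x_Cl₂(eff) = (n_Cl₂/√M_Cl₂) / (n_Cl₂/√M_Cl₂ + n_NH₃/√M_NH₃)
= (4.38/√70.90) / (4.38/√70.90 + 2.46/√17.03) = 0.5202/(0.5202 + 0.5961) = 0.466.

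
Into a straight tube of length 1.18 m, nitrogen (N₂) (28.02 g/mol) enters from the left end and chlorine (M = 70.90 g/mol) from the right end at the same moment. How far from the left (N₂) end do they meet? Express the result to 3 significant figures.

0.725 m

Distances travelled in equal time are proportional to diffusion rates, so d_N₂/d_Cl₂ = √(M_Cl₂/M_N₂) = √(70.90/28.02) = 1.591.
With d_N₂ + d_Cl₂ = 1.18 m, d_Cl₂ = 1.18/(1 + 1.591) = 0.4555 m.
d_N₂ = 1.18 − 0.4555 = 0.725 m.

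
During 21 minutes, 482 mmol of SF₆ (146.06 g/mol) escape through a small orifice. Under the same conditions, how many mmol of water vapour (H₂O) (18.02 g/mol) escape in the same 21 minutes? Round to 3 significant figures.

1370 mmol

Using Graham's law: rate_H₂O/rate_SF₆ = √(M_SF₆/M_H₂O) = √(146.06/18.02) = √8.105 = 2.847.
So the amount for H₂O is 482 × 2.847 = 1370 mmol.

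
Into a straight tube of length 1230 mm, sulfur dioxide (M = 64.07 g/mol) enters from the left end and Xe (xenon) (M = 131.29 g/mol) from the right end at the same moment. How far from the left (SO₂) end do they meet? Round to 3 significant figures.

724 mm

The fronts meet when d_SO₂ + d_Xe = L with d_SO₂/d_Xe = √(M_Xe/M_SO₂) (Graham's law). Here √(M_Xe/M_SO₂) = √(131.29/64.07) = 1.431.
With d_SO₂ + d_Xe = 1230 mm, d_Xe = 1230/(1 + 1.431) = 505.9 mm.
d_SO₂ = 1230 − 505.9 = 724 mm.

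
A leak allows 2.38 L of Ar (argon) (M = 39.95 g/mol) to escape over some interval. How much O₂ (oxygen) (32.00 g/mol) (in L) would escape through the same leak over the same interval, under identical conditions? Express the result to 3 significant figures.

2.66 L

From Graham's law, rate_O₂/rate_Ar = √(M_Ar/M_O₂) = √(39.95/32.00) = √1.248 = 1.117.
So the volume for O₂ is 2.38 × 1.117 = 2.66 L.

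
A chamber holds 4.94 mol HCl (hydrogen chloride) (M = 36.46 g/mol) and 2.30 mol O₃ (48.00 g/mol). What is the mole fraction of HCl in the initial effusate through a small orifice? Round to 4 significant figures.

Each component's effusion rate ∝ (its partial pressure)·(1/√M) ∝ n_i/√M_i.
x_HCl(eff) = (n_HCl/√M_HCl) / (n_HCl/√M_HCl + n_O₃/√M_O₃)
= (4.94/√36.46) / (4.94/√36.46 + 2.30/√48.00) = 0.8181/(0.8181 + 0.3320) = 0.7113.

0.7113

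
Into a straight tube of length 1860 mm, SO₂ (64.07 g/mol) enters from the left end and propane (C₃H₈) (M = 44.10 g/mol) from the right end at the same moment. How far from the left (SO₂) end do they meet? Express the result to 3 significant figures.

843 mm

Distances travelled in equal time are proportional to diffusion rates, so d_SO₂/d_C₃H₈ = √(M_C₃H₈/M_SO₂) = √(44.10/64.07) = 0.8296.
With d_SO₂ + d_C₃H₈ = 1860 mm, d_C₃H₈ = 1860/(1 + 0.8296) = 1017 mm.
d_SO₂ = 1860 − 1017 = 843 mm.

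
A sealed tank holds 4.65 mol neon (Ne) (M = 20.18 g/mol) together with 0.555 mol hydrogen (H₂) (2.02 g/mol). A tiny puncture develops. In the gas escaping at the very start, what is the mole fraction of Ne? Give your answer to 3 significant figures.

0.726

Each component's effusion rate ∝ (its partial pressure)·(1/√M) ∝ n_i/√M_i.
Mole fraction of Ne in the effusate = (n_Ne/√M_Ne) / (n_Ne/√M_Ne + n_H₂/√M_H₂)
= (4.65/√20.18) / (4.65/√20.18 + 0.555/√2.02) = 1.035/(1.035 + 0.3905) = 0.726.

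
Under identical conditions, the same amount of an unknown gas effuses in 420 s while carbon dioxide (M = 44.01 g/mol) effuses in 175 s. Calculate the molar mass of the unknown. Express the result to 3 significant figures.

253 g/mol

Since effusion rate ∝ 1/√M, t_X/t_CO₂ = √(M_X/M_CO₂).
420/175 = 2.400 = √(M_X/44.01)
M_X = 44.01 × 2.400² = 44.01 × 5.760 = 253 g/mol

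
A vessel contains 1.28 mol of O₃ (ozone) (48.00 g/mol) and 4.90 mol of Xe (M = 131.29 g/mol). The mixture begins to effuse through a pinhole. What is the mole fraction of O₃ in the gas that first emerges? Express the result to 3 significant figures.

The effusion rate of species i is ∝ p_i/√M_i ∝ n_i/√M_i.
x_O₃(eff) = (n_O₃/√M_O₃) / (n_O₃/√M_O₃ + n_Xe/√M_Xe)
= (1.28/√48.00) / (1.28/√48.00 + 4.90/√131.29) = 0.1848/(0.1848 + 0.4276) = 0.302.

0.302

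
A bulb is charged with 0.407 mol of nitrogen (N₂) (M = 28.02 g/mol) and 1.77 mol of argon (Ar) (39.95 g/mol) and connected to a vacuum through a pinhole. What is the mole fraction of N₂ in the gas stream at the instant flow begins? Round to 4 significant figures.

0.2154

Rate_i ∝ x_i/√M_i (Graham's law weighted by mole fraction), so the effusate composition follows n_i/√M_i.
x_N₂(eff) = (n_N₂/√M_N₂) / (n_N₂/√M_N₂ + n_Ar/√M_Ar)
= (0.407/√28.02) / (0.407/√28.02 + 1.77/√39.95) = 0.07689/(0.07689 + 0.2800) = 0.2154.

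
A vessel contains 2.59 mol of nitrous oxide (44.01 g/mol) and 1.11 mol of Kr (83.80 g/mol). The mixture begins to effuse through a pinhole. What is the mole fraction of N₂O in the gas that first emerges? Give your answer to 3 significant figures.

Effusion rate of each component ∝ n_i/√M_i (partial pressure × 1/√M).
Mole fraction of N₂O in the effusate = (n_N₂O/√M_N₂O) / (n_N₂O/√M_N₂O + n_Kr/√M_Kr)
= (2.59/√44.01) / (2.59/√44.01 + 1.11/√83.80) = 0.3904/(0.3904 + 0.1213) = 0.763.

0.763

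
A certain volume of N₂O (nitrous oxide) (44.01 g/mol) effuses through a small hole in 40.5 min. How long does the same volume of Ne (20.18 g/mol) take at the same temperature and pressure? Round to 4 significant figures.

Since effusion rate ∝ 1/√M, t_Ne/t_N₂O = √(M_Ne/M_N₂O) = √(20.18/44.01) = √0.4585 = 0.6772.
So the time for Ne is 40.5 × 0.6772 = 27.42 min.

27.42 min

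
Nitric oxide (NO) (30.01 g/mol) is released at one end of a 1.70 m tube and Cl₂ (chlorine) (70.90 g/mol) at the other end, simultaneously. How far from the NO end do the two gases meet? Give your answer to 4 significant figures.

Graham's law gives d_NO/d_Cl₂ = rate_NO/rate_Cl₂ = √(M_Cl₂/M_NO) = √(70.90/30.01) = 1.537.
With d_NO + d_Cl₂ = 1.70 m, d_Cl₂ = 1.70/(1 + 1.537) = 0.6701 m.
d_NO = 1.70 − 0.6701 = 1.030 m.

1.030 m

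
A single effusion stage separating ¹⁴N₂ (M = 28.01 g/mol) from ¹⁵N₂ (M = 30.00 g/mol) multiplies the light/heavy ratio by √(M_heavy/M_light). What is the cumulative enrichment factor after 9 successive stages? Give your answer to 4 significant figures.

1.362

Each stage multiplies the ratio by α = √(30.00/28.01), so after 9 stages the overall factor is α^9 = (30.00/28.01)^(9/2).
= 1.07105^(9/2) = 1.362.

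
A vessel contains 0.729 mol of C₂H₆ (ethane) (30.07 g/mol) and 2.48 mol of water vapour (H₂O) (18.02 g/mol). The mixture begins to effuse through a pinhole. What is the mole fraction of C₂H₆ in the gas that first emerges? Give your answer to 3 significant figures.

Each component's effusion rate ∝ (its partial pressure)·(1/√M) ∝ n_i/√M_i.
Mole fraction of C₂H₆ in the effusate = (n_C₂H₆/√M_C₂H₆) / (n_C₂H₆/√M_C₂H₆ + n_H₂O/√M_H₂O)
= (0.729/√30.07) / (0.729/√30.07 + 2.48/√18.02) = 0.1329/(0.1329 + 0.5842) = 0.185.

0.185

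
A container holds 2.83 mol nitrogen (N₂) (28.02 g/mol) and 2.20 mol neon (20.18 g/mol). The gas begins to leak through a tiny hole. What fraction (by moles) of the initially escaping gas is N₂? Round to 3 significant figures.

0.522

The effusion rate of species i is ∝ p_i/√M_i ∝ n_i/√M_i.
Mole fraction of N₂ in the effusate = (n_N₂/√M_N₂) / (n_N₂/√M_N₂ + n_Ne/√M_Ne)
= (2.83/√28.02) / (2.83/√28.02 + 2.20/√20.18) = 0.5346/(0.5346 + 0.4897) = 0.522.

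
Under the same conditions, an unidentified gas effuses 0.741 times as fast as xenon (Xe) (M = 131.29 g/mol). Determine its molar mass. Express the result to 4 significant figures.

239.1 g/mol

From Graham's law, rate_X/rate_Xe = √(M_Xe/M_X).
0.741 = √(131.29/M_X)
M_X = 131.29 / 0.741² = 131.29 / 0.5491 = 239.1 g/mol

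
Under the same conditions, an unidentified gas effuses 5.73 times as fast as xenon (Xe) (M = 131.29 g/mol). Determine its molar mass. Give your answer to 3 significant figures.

Since effusion rate ∝ 1/√M, rate_X/rate_Xe = √(M_Xe/M_X).
5.73 = √(131.29/M_X)
M_X = 131.29 / 5.73² = 131.29 / 32.83 = 4.00 g/mol

4.00 g/mol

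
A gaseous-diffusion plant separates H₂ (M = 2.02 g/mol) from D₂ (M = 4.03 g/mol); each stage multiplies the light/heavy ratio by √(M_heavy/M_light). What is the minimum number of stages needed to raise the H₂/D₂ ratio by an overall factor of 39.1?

With α = √(4.03/2.02) per stage, ln α = ½ ln(1.99505) = 0.3453.
Need α^N ≥ 39.1 ⇒ N ≥ ln(39.1) / ln α = 3.666 / 0.3453 = 10.62.
So at least 11 stages are needed.

11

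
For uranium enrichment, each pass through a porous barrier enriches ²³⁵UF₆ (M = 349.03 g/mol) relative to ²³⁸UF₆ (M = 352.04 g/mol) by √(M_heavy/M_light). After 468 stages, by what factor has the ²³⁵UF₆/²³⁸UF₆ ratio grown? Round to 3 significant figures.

7.46

Overall factor = α^468 with α = √(352.04/349.03), i.e. (352.04/349.03)^(468/2).
= 1.00862^234 = 7.46.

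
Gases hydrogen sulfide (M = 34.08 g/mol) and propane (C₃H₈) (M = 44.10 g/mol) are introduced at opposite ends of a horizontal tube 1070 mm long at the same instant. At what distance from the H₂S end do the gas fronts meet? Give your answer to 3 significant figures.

The fronts meet when d_H₂S + d_C₃H₈ = L with d_H₂S/d_C₃H₈ = √(M_C₃H₈/M_H₂S) (Graham's law). Here √(M_C₃H₈/M_H₂S) = √(44.10/34.08) = 1.138.
With d_H₂S + d_C₃H₈ = 1070 mm, d_C₃H₈ = 1070/(1 + 1.138) = 500.6 mm.
d_H₂S = 1070 − 500.6 = 569 mm.

569 mm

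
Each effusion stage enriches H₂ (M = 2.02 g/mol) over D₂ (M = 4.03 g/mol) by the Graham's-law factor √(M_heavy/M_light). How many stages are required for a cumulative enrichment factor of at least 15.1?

Single-stage factor α = √(4.03/2.02), so ln α = ½ ln(1.99505) = 0.3453.
Need α^N ≥ 15.1 ⇒ N ≥ ln(15.1) / ln α = 2.715 / 0.3453 = 7.86.
Rounding up, N = 8 stages.

8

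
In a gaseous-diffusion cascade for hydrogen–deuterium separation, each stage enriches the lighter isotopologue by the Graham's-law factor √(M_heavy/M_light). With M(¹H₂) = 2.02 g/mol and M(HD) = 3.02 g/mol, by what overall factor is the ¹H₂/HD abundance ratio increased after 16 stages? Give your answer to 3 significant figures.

25.0

The single-stage factor is √(M_heavy/M_light), so 16 stages give [√(3.02/2.02)]^16 = (3.02/2.02)^(16/2).
= 1.49505^8 = 25.0.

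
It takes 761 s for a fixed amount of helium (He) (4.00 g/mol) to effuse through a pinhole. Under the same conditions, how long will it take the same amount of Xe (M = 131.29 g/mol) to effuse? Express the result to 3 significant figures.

By Graham's law, t_Xe/t_He = √(M_Xe/M_He) = √(131.29/4.00) = √32.82 = 5.729.
So the time for Xe is 761 × 5.729 = 4360 s.

4360 s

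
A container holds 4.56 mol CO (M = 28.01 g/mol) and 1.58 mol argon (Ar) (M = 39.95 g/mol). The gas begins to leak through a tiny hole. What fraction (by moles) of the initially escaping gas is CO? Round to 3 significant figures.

0.775

Effusion rate of each component ∝ n_i/√M_i (partial pressure × 1/√M).
Mole fraction of CO in the effusate = (n_CO/√M_CO) / (n_CO/√M_CO + n_Ar/√M_Ar)
= (4.56/√28.01) / (4.56/√28.01 + 1.58/√39.95) = 0.8616/(0.8616 + 0.2500) = 0.775.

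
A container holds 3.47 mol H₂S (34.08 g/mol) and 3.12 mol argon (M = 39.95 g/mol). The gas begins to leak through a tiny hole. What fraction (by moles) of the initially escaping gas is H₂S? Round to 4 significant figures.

Each component's effusion rate ∝ (its partial pressure)·(1/√M) ∝ n_i/√M_i.
x_H₂S(eff) = (n_H₂S/√M_H₂S) / (n_H₂S/√M_H₂S + n_Ar/√M_Ar)
= (3.47/√34.08) / (3.47/√34.08 + 3.12/√39.95) = 0.5944/(0.5944 + 0.4936) = 0.5463.

0.5463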